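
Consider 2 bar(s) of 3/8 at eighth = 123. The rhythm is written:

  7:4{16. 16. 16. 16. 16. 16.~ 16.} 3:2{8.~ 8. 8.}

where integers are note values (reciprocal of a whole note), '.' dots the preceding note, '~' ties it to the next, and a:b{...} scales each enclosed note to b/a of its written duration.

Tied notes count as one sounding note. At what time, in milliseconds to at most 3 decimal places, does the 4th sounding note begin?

note 4 onset = 9/7b = 627.178ms

1. 0.0ms @ 0 + 209.059ms (3/7)
2. 209.059ms @ 3/7 + 209.059ms (3/7)
3. 418.118ms @ 6/7 + 209.059ms (3/7)
4. 627.178ms @ 9/7 + 209.059ms (3/7)
5. 836.237ms @ 12/7 + 209.059ms (3/7)
6. 1045.296ms @ 15/7 + 418.118ms (6/7)
7. 1463.415ms @ 3 + 975.61ms (2)
8. 2439.024ms @ 5 + 487.805ms (1)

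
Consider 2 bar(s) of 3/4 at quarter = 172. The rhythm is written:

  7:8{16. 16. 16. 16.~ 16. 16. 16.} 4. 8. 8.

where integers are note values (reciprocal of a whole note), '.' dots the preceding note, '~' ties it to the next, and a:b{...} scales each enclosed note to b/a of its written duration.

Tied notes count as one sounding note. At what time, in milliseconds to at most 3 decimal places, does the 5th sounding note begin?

note 5 onset = 15/7b = 747.508ms

1. 0.0ms @ 0 + 149.502ms (3/7)
2. 149.502ms @ 3/7 + 149.502ms (3/7)
3. 299.003ms @ 6/7 + 149.502ms (3/7)
4. 448.505ms @ 9/7 + 299.003ms (6/7)
5. 747.508ms @ 15/7 + 149.502ms (3/7)
6. 897.01ms @ 18/7 + 149.502ms (3/7)
7. 1046.512ms @ 3 + 523.256ms (3/2)
8. 1569.767ms @ 9/2 + 261.628ms (3/4)
9. 1831.395ms @ 21/4 + 261.628ms (3/4)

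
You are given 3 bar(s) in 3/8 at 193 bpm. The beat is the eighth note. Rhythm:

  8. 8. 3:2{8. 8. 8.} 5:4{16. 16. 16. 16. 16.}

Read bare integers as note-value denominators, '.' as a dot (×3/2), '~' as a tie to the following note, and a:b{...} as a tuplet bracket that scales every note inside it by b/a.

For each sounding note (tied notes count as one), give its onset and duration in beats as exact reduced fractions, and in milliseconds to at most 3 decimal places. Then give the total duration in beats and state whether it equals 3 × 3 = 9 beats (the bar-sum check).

1) 0.0ms=0b +466.321ms=3/2b
2) 466.321ms=3/2b +466.321ms=3/2b
3) 932.642ms=3b +310.881ms=1b
4) 1243.523ms=4b +310.881ms=1b
5) 1554.404ms=5b +310.881ms=1b
6) 1865.285ms=6b +186.528ms=3/5b
7) 2051.813ms=33/5b +186.528ms=3/5b
8) 2238.342ms=36/5b +186.528ms=3/5b
9) 2424.87ms=39/5b +186.528ms=3/5b
10) 2611.399ms=42/5b +186.528ms=3/5b
Σ=9b of 9 (193bpm 3/8) — PASS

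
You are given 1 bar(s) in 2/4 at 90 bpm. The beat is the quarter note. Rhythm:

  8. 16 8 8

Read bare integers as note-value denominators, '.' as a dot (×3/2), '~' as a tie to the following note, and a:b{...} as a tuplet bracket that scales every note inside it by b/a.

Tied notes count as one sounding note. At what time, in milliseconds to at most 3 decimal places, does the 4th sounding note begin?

note 4 onset = 3/2b = 1000.0ms

1. 0.0ms @ 0 + 500.0ms (3/4)
2. 500.0ms @ 3/4 + 166.667ms (1/4)
3. 666.667ms @ 1 + 333.333ms (1/2)
4. 1000.0ms @ 3/2 + 333.333ms (1/2)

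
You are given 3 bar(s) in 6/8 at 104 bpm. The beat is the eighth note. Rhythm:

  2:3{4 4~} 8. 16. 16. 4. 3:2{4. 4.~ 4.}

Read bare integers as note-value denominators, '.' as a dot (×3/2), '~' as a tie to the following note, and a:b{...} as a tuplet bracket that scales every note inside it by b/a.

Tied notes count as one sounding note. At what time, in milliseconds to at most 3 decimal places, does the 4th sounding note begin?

note 4 onset = 33/4b = 4759.615ms

1. 0.0ms @ 0 + 1730.769ms (3)
2. 1730.769ms @ 3 + 2596.154ms (9/2)
3. 4326.923ms @ 15/2 + 432.692ms (3/4)
4. 4759.615ms @ 33/4 + 432.692ms (3/4)
5. 5192.308ms @ 9 + 1730.769ms (3)
6. 6923.077ms @ 12 + 1153.846ms (2)
7. 8076.923ms @ 14 + 2307.692ms (4)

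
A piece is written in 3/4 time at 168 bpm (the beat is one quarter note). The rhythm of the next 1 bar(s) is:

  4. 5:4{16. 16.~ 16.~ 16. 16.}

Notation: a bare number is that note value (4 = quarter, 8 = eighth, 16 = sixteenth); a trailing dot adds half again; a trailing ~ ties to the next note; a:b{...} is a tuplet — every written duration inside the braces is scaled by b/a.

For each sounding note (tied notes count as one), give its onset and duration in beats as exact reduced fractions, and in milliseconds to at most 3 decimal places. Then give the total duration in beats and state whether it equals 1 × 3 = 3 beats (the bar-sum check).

1) 0.0ms=0b +535.714ms=3/2b
2) 535.714ms=3/2b +107.143ms=3/10b
3) 642.857ms=9/5b +321.429ms=9/10b
4) 964.286ms=27/10b +107.143ms=3/10b
Σ=3b of 3 (168bpm 3/4) — PASS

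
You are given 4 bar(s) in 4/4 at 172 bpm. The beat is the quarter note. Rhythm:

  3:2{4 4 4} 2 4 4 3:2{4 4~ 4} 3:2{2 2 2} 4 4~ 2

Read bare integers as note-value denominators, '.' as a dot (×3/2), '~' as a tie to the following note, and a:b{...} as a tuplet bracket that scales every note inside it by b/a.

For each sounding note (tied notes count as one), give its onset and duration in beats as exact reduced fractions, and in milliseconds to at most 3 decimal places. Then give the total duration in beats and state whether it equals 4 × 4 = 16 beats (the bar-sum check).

1) 0.0ms=0b +232.558ms=2/3b
2) 232.558ms=2/3b +232.558ms=2/3b
3) 465.116ms=4/3b +232.558ms=2/3b
4) 697.674ms=2b +697.674ms=2b
5) 1395.349ms=4b +348.837ms=1b
6) 1744.186ms=5b +348.837ms=1b
7) 2093.023ms=6b +232.558ms=2/3b
8) 2325.581ms=20/3b +465.116ms=4/3b
9) 2790.698ms=8b +465.116ms=4/3b
10) 3255.814ms=28/3b +465.116ms=4/3b
11) 3720.93ms=32/3b +465.116ms=4/3b
12) 4186.047ms=12b +348.837ms=1b
13) 4534.884ms=13b +1046.512ms=3b
Σ=16b of 16 (172bpm 4/4) — PASS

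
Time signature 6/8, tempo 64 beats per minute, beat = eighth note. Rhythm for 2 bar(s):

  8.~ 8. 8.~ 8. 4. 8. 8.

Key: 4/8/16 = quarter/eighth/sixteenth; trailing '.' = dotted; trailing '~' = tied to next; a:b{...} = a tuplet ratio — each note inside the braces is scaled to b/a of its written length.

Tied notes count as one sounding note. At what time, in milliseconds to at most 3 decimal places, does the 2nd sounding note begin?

note 2 onset = 3b = 2812.5ms

1. 0.0ms @ 0 + 2812.5ms (3)
2. 2812.5ms @ 3 + 2812.5ms (3)
3. 5625.0ms @ 6 + 2812.5ms (3)
4. 8437.5ms @ 9 + 1406.25ms (3/2)
5. 9843.75ms @ 21/2 + 1406.25ms (3/2)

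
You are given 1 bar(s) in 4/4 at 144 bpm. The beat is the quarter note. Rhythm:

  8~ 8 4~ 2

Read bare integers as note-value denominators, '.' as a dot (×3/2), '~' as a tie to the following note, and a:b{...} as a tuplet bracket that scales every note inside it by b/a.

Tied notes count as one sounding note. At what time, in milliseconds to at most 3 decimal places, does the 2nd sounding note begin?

note 2 onset = 1b = 416.667ms

1. 0.0ms @ 0 + 416.667ms (1)
2. 416.667ms @ 1 + 1250.0ms (3)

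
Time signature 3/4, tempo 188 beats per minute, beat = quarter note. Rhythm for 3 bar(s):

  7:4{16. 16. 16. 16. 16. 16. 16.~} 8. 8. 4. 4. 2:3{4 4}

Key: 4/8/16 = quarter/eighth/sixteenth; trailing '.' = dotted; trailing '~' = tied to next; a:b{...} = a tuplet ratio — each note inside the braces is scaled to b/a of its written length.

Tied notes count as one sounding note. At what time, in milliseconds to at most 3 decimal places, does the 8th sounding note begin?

1. 0.0ms @ 0 + 68.389ms (3/14)
2. 68.389ms @ 3/14 + 68.389ms (3/14)
3. 136.778ms @ 3/7 + 68.389ms (3/14)
4. 205.167ms @ 9/14 + 68.389ms (3/14)
5. 273.556ms @ 6/7 + 68.389ms (3/14)
6. 341.945ms @ 15/14 + 68.389ms (3/14)
7. 410.334ms @ 9/7 + 307.751ms (27/28)
8. 718.085ms @ 9/4 + 239.362ms (3/4)
9. 957.447ms @ 3 + 478.723ms (3/2)
10. 1436.17ms @ 9/2 + 478.723ms (3/2)
11. 1914.894ms @ 6 + 478.723ms (3/2)
12. 2393.617ms @ 15/2 + 478.723ms (3/2)

note 8 onset = 9/4b = 718.085ms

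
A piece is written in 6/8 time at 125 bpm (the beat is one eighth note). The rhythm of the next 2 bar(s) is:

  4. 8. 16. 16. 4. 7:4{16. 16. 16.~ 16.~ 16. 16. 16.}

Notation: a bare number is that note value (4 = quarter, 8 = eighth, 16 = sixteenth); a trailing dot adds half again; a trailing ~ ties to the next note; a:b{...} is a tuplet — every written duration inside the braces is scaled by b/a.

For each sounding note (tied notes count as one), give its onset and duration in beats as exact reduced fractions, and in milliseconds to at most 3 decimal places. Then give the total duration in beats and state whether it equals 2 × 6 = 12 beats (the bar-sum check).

1) 0.0ms=0b +1440.0ms=3b
2) 1440.0ms=3b +720.0ms=3/2b
3) 2160.0ms=9/2b +360.0ms=3/4b
4) 2520.0ms=21/4b +360.0ms=3/4b
5) 2880.0ms=6b +1440.0ms=3b
6) 4320.0ms=9b +205.714ms=3/7b
7) 4525.714ms=66/7b +205.714ms=3/7b
8) 4731.429ms=69/7b +617.143ms=9/7b
9) 5348.571ms=78/7b +205.714ms=3/7b
10) 5554.286ms=81/7b +205.714ms=3/7b
Σ=12b of 12 (125bpm 6/8) — PASS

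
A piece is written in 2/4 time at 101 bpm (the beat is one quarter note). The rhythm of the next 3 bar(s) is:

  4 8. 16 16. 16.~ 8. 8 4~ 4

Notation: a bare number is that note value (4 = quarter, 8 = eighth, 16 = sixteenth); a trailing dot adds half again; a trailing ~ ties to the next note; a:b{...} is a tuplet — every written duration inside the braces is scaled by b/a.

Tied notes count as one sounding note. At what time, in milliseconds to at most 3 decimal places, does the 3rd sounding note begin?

note 3 onset = 7/4b = 1039.604ms

1. 0.0ms @ 0 + 594.059ms (1)
2. 594.059ms @ 1 + 445.545ms (3/4)
3. 1039.604ms @ 7/4 + 148.515ms (1/4)
4. 1188.119ms @ 2 + 222.772ms (3/8)
5. 1410.891ms @ 19/8 + 668.317ms (9/8)
6. 2079.208ms @ 7/2 + 297.03ms (1/2)
7. 2376.238ms @ 4 + 1188.119ms (2)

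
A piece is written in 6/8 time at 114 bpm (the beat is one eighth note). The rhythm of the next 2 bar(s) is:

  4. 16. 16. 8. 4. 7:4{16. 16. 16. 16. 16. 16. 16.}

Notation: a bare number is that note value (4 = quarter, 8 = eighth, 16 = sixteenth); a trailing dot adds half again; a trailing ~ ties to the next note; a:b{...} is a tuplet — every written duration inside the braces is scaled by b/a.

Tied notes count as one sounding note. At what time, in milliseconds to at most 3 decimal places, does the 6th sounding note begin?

1. 0.0ms @ 0 + 1578.947ms (3)
2. 1578.947ms @ 3 + 394.737ms (3/4)
3. 1973.684ms @ 15/4 + 394.737ms (3/4)
4. 2368.421ms @ 9/2 + 789.474ms (3/2)
5. 3157.895ms @ 6 + 1578.947ms (3)
6. 4736.842ms @ 9 + 225.564ms (3/7)
7. 4962.406ms @ 66/7 + 225.564ms (3/7)
8. 5187.97ms @ 69/7 + 225.564ms (3/7)
9. 5413.534ms @ 72/7 + 225.564ms (3/7)
10. 5639.098ms @ 75/7 + 225.564ms (3/7)
11. 5864.662ms @ 78/7 + 225.564ms (3/7)
12. 6090.226ms @ 81/7 + 225.564ms (3/7)

note 6 onset = 9b = 4736.842ms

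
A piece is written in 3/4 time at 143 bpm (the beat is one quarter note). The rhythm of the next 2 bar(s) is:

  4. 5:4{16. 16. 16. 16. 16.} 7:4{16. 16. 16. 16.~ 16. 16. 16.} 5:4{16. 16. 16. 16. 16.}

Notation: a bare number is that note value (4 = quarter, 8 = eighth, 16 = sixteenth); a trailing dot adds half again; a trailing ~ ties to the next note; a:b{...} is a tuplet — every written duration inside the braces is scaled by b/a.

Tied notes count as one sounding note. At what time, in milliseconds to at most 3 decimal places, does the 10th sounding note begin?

note 10 onset = 51/14b = 1528.472ms

1. 0.0ms @ 0 + 629.371ms (3/2)
2. 629.371ms @ 3/2 + 125.874ms (3/10)
3. 755.245ms @ 9/5 + 125.874ms (3/10)
4. 881.119ms @ 21/10 + 125.874ms (3/10)
5. 1006.993ms @ 12/5 + 125.874ms (3/10)
6. 1132.867ms @ 27/10 + 125.874ms (3/10)
7. 1258.741ms @ 3 + 89.91ms (3/14)
8. 1348.651ms @ 45/14 + 89.91ms (3/14)
9. 1438.561ms @ 24/7 + 89.91ms (3/14)
10. 1528.472ms @ 51/14 + 179.82ms (3/7)
11. 1708.292ms @ 57/14 + 89.91ms (3/14)
12. 1798.202ms @ 30/7 + 89.91ms (3/14)
13. 1888.112ms @ 9/2 + 125.874ms (3/10)
14. 2013.986ms @ 24/5 + 125.874ms (3/10)
15. 2139.86ms @ 51/10 + 125.874ms (3/10)
16. 2265.734ms @ 27/5 + 125.874ms (3/10)
17. 2391.608ms @ 57/10 + 125.874ms (3/10)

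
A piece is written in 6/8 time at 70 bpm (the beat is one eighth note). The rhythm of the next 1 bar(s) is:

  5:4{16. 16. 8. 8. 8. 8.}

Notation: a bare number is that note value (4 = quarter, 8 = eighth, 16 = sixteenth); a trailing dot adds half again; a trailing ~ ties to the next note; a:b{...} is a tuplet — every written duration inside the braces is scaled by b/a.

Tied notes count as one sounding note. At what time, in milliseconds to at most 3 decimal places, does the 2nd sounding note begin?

note 2 onset = 3/5b = 514.286ms

1. 0.0ms @ 0 + 514.286ms (3/5)
2. 514.286ms @ 3/5 + 514.286ms (3/5)
3. 1028.571ms @ 6/5 + 1028.571ms (6/5)
4. 2057.143ms @ 12/5 + 1028.571ms (6/5)
5. 3085.714ms @ 18/5 + 1028.571ms (6/5)
6. 4114.286ms @ 24/5 + 1028.571ms (6/5)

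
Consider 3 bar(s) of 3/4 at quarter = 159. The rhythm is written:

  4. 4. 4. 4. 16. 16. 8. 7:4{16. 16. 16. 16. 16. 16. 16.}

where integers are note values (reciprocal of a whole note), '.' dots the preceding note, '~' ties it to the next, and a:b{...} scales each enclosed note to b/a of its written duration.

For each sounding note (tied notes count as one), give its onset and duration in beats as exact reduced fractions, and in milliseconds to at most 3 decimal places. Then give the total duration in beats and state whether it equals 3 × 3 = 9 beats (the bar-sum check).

1) 0.0ms=0b +566.038ms=3/2b
2) 566.038ms=3/2b +566.038ms=3/2b
3) 1132.075ms=3b +566.038ms=3/2b
4) 1698.113ms=9/2b +566.038ms=3/2b
5) 2264.151ms=6b +141.509ms=3/8b
6) 2405.66ms=51/8b +141.509ms=3/8b
7) 2547.17ms=27/4b +283.019ms=3/4b
8) 2830.189ms=15/2b +80.863ms=3/14b
9) 2911.051ms=54/7b +80.863ms=3/14b
10) 2991.914ms=111/14b +80.863ms=3/14b
11) 3072.776ms=57/7b +80.863ms=3/14b
12) 3153.639ms=117/14b +80.863ms=3/14b
13) 3234.501ms=60/7b +80.863ms=3/14b
14) 3315.364ms=123/14b +80.863ms=3/14b
Σ=9b of 9 (159bpm 3/4) — PASS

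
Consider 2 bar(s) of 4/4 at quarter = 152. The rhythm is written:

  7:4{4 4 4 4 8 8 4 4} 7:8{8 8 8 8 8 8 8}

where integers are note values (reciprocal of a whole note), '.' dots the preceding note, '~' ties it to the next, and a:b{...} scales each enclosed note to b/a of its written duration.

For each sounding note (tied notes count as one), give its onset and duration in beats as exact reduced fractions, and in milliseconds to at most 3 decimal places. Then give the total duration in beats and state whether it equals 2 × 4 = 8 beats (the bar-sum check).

1) 0.0ms=0b +225.564ms=4/7b
2) 225.564ms=4/7b +225.564ms=4/7b
3) 451.128ms=8/7b +225.564ms=4/7b
4) 676.692ms=12/7b +225.564ms=4/7b
5) 902.256ms=16/7b +112.782ms=2/7b
6) 1015.038ms=18/7b +112.782ms=2/7b
7) 1127.82ms=20/7b +225.564ms=4/7b
8) 1353.383ms=24/7b +225.564ms=4/7b
9) 1578.947ms=4b +225.564ms=4/7b
10) 1804.511ms=32/7b +225.564ms=4/7b
11) 2030.075ms=36/7b +225.564ms=4/7b
12) 2255.639ms=40/7b +225.564ms=4/7b
13) 2481.203ms=44/7b +225.564ms=4/7b
14) 2706.767ms=48/7b +225.564ms=4/7b
15) 2932.331ms=52/7b +225.564ms=4/7b
Σ=8b of 8 (152bpm 4/4) — PASS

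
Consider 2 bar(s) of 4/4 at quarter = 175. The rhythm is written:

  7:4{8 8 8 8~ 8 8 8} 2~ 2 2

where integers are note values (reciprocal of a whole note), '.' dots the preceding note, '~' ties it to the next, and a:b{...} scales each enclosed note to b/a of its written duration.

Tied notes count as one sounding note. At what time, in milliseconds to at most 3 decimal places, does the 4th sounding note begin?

note 4 onset = 6/7b = 293.878ms

1. 0.0ms @ 0 + 97.959ms (2/7)
2. 97.959ms @ 2/7 + 97.959ms (2/7)
3. 195.918ms @ 4/7 + 97.959ms (2/7)
4. 293.878ms @ 6/7 + 195.918ms (4/7)
5. 489.796ms @ 10/7 + 97.959ms (2/7)
6. 587.755ms @ 12/7 + 97.959ms (2/7)
7. 685.714ms @ 2 + 1371.429ms (4)
8. 2057.143ms @ 6 + 685.714ms (2)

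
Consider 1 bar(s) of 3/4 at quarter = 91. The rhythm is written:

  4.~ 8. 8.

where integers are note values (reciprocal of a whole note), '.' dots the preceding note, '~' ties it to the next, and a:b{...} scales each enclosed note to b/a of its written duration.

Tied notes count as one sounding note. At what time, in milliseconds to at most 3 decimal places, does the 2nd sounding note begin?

note 2 onset = 9/4b = 1483.516ms

1. 0.0ms @ 0 + 1483.516ms (9/4)
2. 1483.516ms @ 9/4 + 494.505ms (3/4)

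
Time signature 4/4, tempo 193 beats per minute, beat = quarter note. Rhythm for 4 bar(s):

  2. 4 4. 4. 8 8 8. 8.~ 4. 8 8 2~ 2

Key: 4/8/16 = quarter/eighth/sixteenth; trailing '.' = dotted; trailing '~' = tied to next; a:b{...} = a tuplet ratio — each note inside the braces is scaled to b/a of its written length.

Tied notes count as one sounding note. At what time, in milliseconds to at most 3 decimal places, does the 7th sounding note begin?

note 7 onset = 8b = 2487.047ms

1. 0.0ms @ 0 + 932.642ms (3)
2. 932.642ms @ 3 + 310.881ms (1)
3. 1243.523ms @ 4 + 466.321ms (3/2)
4. 1709.845ms @ 11/2 + 466.321ms (3/2)
5. 2176.166ms @ 7 + 155.44ms (1/2)
6. 2331.606ms @ 15/2 + 155.44ms (1/2)
7. 2487.047ms @ 8 + 233.161ms (3/4)
8. 2720.207ms @ 35/4 + 699.482ms (9/4)
9. 3419.689ms @ 11 + 155.44ms (1/2)
10. 3575.13ms @ 23/2 + 155.44ms (1/2)
11. 3730.57ms @ 12 + 1243.523ms (4)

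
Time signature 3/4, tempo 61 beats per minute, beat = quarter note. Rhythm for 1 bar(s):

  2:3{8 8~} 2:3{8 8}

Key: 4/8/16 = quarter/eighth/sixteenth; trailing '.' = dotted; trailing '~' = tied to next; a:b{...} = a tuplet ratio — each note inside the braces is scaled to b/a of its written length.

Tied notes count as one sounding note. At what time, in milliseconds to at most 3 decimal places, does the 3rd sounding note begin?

1. 0.0ms @ 0 + 737.705ms (3/4)
2. 737.705ms @ 3/4 + 1475.41ms (3/2)
3. 2213.115ms @ 9/4 + 737.705ms (3/4)

note 3 onset = 9/4b = 2213.115ms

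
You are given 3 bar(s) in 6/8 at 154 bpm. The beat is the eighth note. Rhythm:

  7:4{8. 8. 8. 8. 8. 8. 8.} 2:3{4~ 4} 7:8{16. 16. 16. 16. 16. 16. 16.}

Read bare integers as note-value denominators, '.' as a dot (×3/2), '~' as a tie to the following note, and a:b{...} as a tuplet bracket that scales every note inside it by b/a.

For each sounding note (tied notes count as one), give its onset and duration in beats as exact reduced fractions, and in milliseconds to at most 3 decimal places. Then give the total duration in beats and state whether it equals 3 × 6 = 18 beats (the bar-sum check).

1) 0.0ms=0b +333.952ms=6/7b
2) 333.952ms=6/7b +333.952ms=6/7b
3) 667.904ms=12/7b +333.952ms=6/7b
4) 1001.855ms=18/7b +333.952ms=6/7b
5) 1335.807ms=24/7b +333.952ms=6/7b
6) 1669.759ms=30/7b +333.952ms=6/7b
7) 2003.711ms=36/7b +333.952ms=6/7b
8) 2337.662ms=6b +2337.662ms=6b
9) 4675.325ms=12b +333.952ms=6/7b
10) 5009.276ms=90/7b +333.952ms=6/7b
11) 5343.228ms=96/7b +333.952ms=6/7b
12) 5677.18ms=102/7b +333.952ms=6/7b
13) 6011.132ms=108/7b +333.952ms=6/7b
14) 6345.083ms=114/7b +333.952ms=6/7b
15) 6679.035ms=120/7b +333.952ms=6/7b
Σ=18b of 18 (154bpm 6/8) — PASS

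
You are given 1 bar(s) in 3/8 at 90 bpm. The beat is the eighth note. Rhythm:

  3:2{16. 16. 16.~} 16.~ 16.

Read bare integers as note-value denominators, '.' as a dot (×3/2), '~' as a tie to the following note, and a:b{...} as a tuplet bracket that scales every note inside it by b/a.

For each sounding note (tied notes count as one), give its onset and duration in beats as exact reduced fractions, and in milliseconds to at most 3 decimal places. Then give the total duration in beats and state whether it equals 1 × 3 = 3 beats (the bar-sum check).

1) 0.0ms=0b +333.333ms=1/2b
2) 333.333ms=1/2b +333.333ms=1/2b
3) 666.667ms=1b +1333.333ms=2b
Σ=3b of 3 (90bpm 3/8) — PASS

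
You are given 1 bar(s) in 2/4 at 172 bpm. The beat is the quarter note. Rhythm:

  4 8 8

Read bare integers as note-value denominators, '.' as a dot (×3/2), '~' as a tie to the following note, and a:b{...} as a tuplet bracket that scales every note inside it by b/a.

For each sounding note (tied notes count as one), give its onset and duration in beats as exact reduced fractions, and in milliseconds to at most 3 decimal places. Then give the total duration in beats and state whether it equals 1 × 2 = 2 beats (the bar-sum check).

1) 0.0ms=0b +348.837ms=1b
2) 348.837ms=1b +174.419ms=1/2b
3) 523.256ms=3/2b +174.419ms=1/2b
Σ=2b of 2 (172bpm 2/4) — PASS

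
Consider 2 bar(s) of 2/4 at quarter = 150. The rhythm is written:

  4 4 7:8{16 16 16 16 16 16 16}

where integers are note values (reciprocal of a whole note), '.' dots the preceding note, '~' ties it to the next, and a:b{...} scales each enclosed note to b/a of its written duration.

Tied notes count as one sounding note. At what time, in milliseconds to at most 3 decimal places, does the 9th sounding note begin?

note 9 onset = 26/7b = 1485.714ms

1. 0.0ms @ 0 + 400.0ms (1)
2. 400.0ms @ 1 + 400.0ms (1)
3. 800.0ms @ 2 + 114.286ms (2/7)
4. 914.286ms @ 16/7 + 114.286ms (2/7)
5. 1028.571ms @ 18/7 + 114.286ms (2/7)
6. 1142.857ms @ 20/7 + 114.286ms (2/7)
7. 1257.143ms @ 22/7 + 114.286ms (2/7)
8. 1371.429ms @ 24/7 + 114.286ms (2/7)
9. 1485.714ms @ 26/7 + 114.286ms (2/7)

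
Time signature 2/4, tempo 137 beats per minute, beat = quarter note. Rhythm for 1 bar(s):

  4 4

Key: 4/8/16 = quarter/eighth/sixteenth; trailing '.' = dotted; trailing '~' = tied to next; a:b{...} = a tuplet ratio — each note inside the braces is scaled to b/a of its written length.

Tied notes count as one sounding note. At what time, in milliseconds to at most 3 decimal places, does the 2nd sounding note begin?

1. 0.0ms @ 0 + 437.956ms (1)
2. 437.956ms @ 1 + 437.956ms (1)

note 2 onset = 1b = 437.956ms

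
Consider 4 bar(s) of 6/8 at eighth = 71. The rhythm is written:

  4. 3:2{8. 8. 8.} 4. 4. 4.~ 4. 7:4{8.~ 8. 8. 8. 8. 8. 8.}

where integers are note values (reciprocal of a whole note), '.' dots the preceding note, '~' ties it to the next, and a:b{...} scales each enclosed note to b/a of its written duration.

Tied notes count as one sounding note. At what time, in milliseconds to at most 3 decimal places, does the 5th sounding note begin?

1. 0.0ms @ 0 + 2535.211ms (3)
2. 2535.211ms @ 3 + 845.07ms (1)
3. 3380.282ms @ 4 + 845.07ms (1)
4. 4225.352ms @ 5 + 845.07ms (1)
5. 5070.423ms @ 6 + 2535.211ms (3)
6. 7605.634ms @ 9 + 2535.211ms (3)
7. 10140.845ms @ 12 + 5070.423ms (6)
8. 15211.268ms @ 18 + 1448.692ms (12/7)
9. 16659.96ms @ 138/7 + 724.346ms (6/7)
10. 17384.306ms @ 144/7 + 724.346ms (6/7)
11. 18108.652ms @ 150/7 + 724.346ms (6/7)
12. 18832.998ms @ 156/7 + 724.346ms (6/7)
13. 19557.344ms @ 162/7 + 724.346ms (6/7)

note 5 onset = 6b = 5070.423ms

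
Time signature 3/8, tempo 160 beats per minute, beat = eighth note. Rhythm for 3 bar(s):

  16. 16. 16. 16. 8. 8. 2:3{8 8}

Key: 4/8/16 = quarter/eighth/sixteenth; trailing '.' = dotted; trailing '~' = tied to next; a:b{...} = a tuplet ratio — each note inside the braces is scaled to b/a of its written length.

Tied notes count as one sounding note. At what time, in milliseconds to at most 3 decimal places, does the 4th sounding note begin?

note 4 onset = 9/4b = 843.75ms

1. 0.0ms @ 0 + 281.25ms (3/4)
2. 281.25ms @ 3/4 + 281.25ms (3/4)
3. 562.5ms @ 3/2 + 281.25ms (3/4)
4. 843.75ms @ 9/4 + 281.25ms (3/4)
5. 1125.0ms @ 3 + 562.5ms (3/2)
6. 1687.5ms @ 9/2 + 562.5ms (3/2)
7. 2250.0ms @ 6 + 562.5ms (3/2)
8. 2812.5ms @ 15/2 + 562.5ms (3/2)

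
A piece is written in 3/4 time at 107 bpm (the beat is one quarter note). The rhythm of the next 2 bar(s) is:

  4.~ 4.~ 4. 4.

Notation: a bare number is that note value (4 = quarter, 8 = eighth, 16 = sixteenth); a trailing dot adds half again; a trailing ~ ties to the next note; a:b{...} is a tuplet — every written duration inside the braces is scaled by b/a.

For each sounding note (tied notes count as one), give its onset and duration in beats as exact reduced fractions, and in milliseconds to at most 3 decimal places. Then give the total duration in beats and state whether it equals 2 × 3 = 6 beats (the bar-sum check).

1) 0.0ms=0b +2523.364ms=9/2b
2) 2523.364ms=9/2b +841.121ms=3/2b
Σ=6b of 6 (107bpm 3/4) — PASS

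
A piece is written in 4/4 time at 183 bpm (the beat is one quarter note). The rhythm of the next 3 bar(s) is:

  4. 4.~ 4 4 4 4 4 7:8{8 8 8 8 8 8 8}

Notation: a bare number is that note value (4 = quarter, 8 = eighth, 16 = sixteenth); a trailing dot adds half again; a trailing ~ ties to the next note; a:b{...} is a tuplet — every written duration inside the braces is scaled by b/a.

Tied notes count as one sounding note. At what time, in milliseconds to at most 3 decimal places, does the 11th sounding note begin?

note 11 onset = 72/7b = 3372.365ms

1. 0.0ms @ 0 + 491.803ms (3/2)
2. 491.803ms @ 3/2 + 819.672ms (5/2)
3. 1311.475ms @ 4 + 327.869ms (1)
4. 1639.344ms @ 5 + 327.869ms (1)
5. 1967.213ms @ 6 + 327.869ms (1)
6. 2295.082ms @ 7 + 327.869ms (1)
7. 2622.951ms @ 8 + 187.354ms (4/7)
8. 2810.304ms @ 60/7 + 187.354ms (4/7)
9. 2997.658ms @ 64/7 + 187.354ms (4/7)
10. 3185.012ms @ 68/7 + 187.354ms (4/7)
11. 3372.365ms @ 72/7 + 187.354ms (4/7)
12. 3559.719ms @ 76/7 + 187.354ms (4/7)
13. 3747.073ms @ 80/7 + 187.354ms (4/7)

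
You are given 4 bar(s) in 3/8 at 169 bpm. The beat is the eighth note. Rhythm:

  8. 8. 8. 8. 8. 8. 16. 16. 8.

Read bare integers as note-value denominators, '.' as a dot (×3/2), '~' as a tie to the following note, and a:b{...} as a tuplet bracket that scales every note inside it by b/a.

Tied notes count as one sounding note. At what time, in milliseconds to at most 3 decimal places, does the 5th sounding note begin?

note 5 onset = 6b = 2130.178ms

1. 0.0ms @ 0 + 532.544ms (3/2)
2. 532.544ms @ 3/2 + 532.544ms (3/2)
3. 1065.089ms @ 3 + 532.544ms (3/2)
4. 1597.633ms @ 9/2 + 532.544ms (3/2)
5. 2130.178ms @ 6 + 532.544ms (3/2)
6. 2662.722ms @ 15/2 + 532.544ms (3/2)
7. 3195.266ms @ 9 + 266.272ms (3/4)
8. 3461.538ms @ 39/4 + 266.272ms (3/4)
9. 3727.811ms @ 21/2 + 532.544ms (3/2)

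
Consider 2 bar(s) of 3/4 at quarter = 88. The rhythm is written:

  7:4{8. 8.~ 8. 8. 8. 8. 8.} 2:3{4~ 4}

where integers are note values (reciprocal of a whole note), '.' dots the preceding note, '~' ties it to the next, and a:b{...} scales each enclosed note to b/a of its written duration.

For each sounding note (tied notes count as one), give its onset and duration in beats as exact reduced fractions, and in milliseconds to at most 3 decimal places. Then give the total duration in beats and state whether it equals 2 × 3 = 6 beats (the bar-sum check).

1) 0.0ms=0b +292.208ms=3/7b
2) 292.208ms=3/7b +584.416ms=6/7b
3) 876.623ms=9/7b +292.208ms=3/7b
4) 1168.831ms=12/7b +292.208ms=3/7b
5) 1461.039ms=15/7b +292.208ms=3/7b
6) 1753.247ms=18/7b +292.208ms=3/7b
7) 2045.455ms=3b +2045.455ms=3b
Σ=6b of 6 (88bpm 3/4) — PASS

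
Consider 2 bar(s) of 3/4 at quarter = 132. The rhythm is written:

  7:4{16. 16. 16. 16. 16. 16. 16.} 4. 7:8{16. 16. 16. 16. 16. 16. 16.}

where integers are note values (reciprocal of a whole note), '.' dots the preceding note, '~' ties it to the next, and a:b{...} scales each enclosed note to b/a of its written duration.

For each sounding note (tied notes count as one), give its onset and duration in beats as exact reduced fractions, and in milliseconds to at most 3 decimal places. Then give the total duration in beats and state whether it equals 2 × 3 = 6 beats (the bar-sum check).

1) 0.0ms=0b +97.403ms=3/14b
2) 97.403ms=3/14b +97.403ms=3/14b
3) 194.805ms=3/7b +97.403ms=3/14b
4) 292.208ms=9/14b +97.403ms=3/14b
5) 389.61ms=6/7b +97.403ms=3/14b
6) 487.013ms=15/14b +97.403ms=3/14b
7) 584.416ms=9/7b +97.403ms=3/14b
8) 681.818ms=3/2b +681.818ms=3/2b
9) 1363.636ms=3b +194.805ms=3/7b
10) 1558.442ms=24/7b +194.805ms=3/7b
11) 1753.247ms=27/7b +194.805ms=3/7b
12) 1948.052ms=30/7b +194.805ms=3/7b
13) 2142.857ms=33/7b +194.805ms=3/7b
14) 2337.662ms=36/7b +194.805ms=3/7b
15) 2532.468ms=39/7b +194.805ms=3/7b
Σ=6b of 6 (132bpm 3/4) — PASS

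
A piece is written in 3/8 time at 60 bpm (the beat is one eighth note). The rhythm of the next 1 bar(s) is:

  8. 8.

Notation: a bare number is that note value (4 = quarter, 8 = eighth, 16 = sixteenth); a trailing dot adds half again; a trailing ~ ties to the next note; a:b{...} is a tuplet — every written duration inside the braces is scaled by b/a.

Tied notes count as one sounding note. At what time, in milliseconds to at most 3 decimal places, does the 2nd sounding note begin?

1. 0.0ms @ 0 + 1500.0ms (3/2)
2. 1500.0ms @ 3/2 + 1500.0ms (3/2)

note 2 onset = 3/2b = 1500.0ms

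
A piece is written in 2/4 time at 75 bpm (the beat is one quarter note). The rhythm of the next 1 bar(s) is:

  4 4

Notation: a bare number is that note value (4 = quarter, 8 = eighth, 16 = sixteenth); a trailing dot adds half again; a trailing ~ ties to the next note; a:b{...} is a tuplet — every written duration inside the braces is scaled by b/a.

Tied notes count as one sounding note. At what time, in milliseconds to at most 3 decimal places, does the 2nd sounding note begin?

1. 0.0ms @ 0 + 800.0ms (1)
2. 800.0ms @ 1 + 800.0ms (1)

note 2 onset = 1b = 800.0ms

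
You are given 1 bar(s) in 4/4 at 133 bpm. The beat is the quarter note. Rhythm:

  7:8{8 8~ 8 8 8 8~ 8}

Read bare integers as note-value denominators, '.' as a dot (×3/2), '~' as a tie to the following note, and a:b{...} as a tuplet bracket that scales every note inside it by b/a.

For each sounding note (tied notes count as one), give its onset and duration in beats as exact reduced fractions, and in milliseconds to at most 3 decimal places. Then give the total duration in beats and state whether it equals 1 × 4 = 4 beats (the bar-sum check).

1) 0.0ms=0b +257.787ms=4/7b
2) 257.787ms=4/7b +515.575ms=8/7b
3) 773.362ms=12/7b +257.787ms=4/7b
4) 1031.149ms=16/7b +257.787ms=4/7b
5) 1288.937ms=20/7b +515.575ms=8/7b
Σ=4b of 4 (133bpm 4/4) — PASS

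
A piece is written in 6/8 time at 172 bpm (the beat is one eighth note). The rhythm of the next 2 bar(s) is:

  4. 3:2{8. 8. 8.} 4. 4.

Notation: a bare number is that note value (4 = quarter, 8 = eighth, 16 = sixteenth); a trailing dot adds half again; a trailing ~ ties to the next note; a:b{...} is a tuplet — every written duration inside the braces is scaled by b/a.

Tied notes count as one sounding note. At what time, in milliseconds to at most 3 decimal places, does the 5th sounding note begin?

note 5 onset = 6b = 2093.023ms

1. 0.0ms @ 0 + 1046.512ms (3)
2. 1046.512ms @ 3 + 348.837ms (1)
3. 1395.349ms @ 4 + 348.837ms (1)
4. 1744.186ms @ 5 + 348.837ms (1)
5. 2093.023ms @ 6 + 1046.512ms (3)
6. 3139.535ms @ 9 + 1046.512ms (3)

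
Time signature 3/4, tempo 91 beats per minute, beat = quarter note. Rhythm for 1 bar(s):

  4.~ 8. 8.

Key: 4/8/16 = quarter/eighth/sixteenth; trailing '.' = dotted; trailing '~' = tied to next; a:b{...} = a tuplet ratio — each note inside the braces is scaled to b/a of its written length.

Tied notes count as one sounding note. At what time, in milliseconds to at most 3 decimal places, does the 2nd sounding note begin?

1. 0.0ms @ 0 + 1483.516ms (9/4)
2. 1483.516ms @ 9/4 + 494.505ms (3/4)

note 2 onset = 9/4b = 1483.516ms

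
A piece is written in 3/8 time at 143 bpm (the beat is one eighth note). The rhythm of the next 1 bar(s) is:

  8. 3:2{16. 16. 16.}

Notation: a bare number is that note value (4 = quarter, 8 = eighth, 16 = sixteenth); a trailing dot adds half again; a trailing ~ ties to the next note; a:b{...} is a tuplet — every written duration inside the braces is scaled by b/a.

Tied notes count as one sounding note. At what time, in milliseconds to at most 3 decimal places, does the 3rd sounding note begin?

note 3 onset = 2b = 839.161ms

1. 0.0ms @ 0 + 629.371ms (3/2)
2. 629.371ms @ 3/2 + 209.79ms (1/2)
3. 839.161ms @ 2 + 209.79ms (1/2)
4. 1048.951ms @ 5/2 + 209.79ms (1/2)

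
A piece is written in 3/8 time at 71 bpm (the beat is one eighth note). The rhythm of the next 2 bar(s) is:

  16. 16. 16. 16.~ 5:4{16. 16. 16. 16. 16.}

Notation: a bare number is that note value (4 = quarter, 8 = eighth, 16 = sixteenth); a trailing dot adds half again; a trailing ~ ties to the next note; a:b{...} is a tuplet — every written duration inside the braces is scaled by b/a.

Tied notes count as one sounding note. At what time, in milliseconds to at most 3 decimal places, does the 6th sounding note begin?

1. 0.0ms @ 0 + 633.803ms (3/4)
2. 633.803ms @ 3/4 + 633.803ms (3/4)
3. 1267.606ms @ 3/2 + 633.803ms (3/4)
4. 1901.408ms @ 9/4 + 1140.845ms (27/20)
5. 3042.254ms @ 18/5 + 507.042ms (3/5)
6. 3549.296ms @ 21/5 + 507.042ms (3/5)
7. 4056.338ms @ 24/5 + 507.042ms (3/5)
8. 4563.38ms @ 27/5 + 507.042ms (3/5)

note 6 onset = 21/5b = 3549.296ms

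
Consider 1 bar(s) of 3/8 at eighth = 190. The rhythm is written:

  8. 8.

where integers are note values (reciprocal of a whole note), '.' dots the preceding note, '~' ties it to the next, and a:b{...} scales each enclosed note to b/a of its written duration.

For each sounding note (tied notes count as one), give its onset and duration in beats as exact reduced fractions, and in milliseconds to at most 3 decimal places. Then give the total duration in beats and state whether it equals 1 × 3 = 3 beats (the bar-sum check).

1) 0.0ms=0b +473.684ms=3/2b
2) 473.684ms=3/2b +473.684ms=3/2b
Σ=3b of 3 (190bpm 3/8) — PASS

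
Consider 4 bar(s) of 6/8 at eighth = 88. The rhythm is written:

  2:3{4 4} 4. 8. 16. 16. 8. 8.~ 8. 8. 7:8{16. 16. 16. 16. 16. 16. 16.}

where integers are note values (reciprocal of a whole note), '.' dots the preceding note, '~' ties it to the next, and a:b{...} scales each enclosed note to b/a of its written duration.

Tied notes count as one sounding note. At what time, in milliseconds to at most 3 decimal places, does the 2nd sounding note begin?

note 2 onset = 3b = 2045.455ms

1. 0.0ms @ 0 + 2045.455ms (3)
2. 2045.455ms @ 3 + 2045.455ms (3)
3. 4090.909ms @ 6 + 2045.455ms (3)
4. 6136.364ms @ 9 + 1022.727ms (3/2)
5. 7159.091ms @ 21/2 + 511.364ms (3/4)
6. 7670.455ms @ 45/4 + 511.364ms (3/4)
7. 8181.818ms @ 12 + 1022.727ms (3/2)
8. 9204.545ms @ 27/2 + 2045.455ms (3)
9. 11250.0ms @ 33/2 + 1022.727ms (3/2)
10. 12272.727ms @ 18 + 584.416ms (6/7)
11. 12857.143ms @ 132/7 + 584.416ms (6/7)
12. 13441.558ms @ 138/7 + 584.416ms (6/7)
13. 14025.974ms @ 144/7 + 584.416ms (6/7)
14. 14610.39ms @ 150/7 + 584.416ms (6/7)
15. 15194.805ms @ 156/7 + 584.416ms (6/7)
16. 15779.221ms @ 162/7 + 584.416ms (6/7)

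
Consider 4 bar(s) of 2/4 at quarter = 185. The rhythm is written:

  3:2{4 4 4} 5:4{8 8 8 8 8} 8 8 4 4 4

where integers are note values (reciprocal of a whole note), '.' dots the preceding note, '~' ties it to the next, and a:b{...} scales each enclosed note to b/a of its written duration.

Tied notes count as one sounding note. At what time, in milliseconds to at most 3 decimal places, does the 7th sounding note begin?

1. 0.0ms @ 0 + 216.216ms (2/3)
2. 216.216ms @ 2/3 + 216.216ms (2/3)
3. 432.432ms @ 4/3 + 216.216ms (2/3)
4. 648.649ms @ 2 + 129.73ms (2/5)
5. 778.378ms @ 12/5 + 129.73ms (2/5)
6. 908.108ms @ 14/5 + 129.73ms (2/5)
7. 1037.838ms @ 16/5 + 129.73ms (2/5)
8. 1167.568ms @ 18/5 + 129.73ms (2/5)
9. 1297.297ms @ 4 + 162.162ms (1/2)
10. 1459.459ms @ 9/2 + 162.162ms (1/2)
11. 1621.622ms @ 5 + 324.324ms (1)
12. 1945.946ms @ 6 + 324.324ms (1)
13. 2270.27ms @ 7 + 324.324ms (1)

note 7 onset = 16/5b = 1037.838ms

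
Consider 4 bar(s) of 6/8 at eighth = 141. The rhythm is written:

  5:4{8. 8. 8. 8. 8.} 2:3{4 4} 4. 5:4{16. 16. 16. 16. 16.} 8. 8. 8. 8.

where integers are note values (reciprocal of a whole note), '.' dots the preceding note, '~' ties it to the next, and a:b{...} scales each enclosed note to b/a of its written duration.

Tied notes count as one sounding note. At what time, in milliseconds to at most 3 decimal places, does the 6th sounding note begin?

note 6 onset = 6b = 2553.191ms

1. 0.0ms @ 0 + 510.638ms (6/5)
2. 510.638ms @ 6/5 + 510.638ms (6/5)
3. 1021.277ms @ 12/5 + 510.638ms (6/5)
4. 1531.915ms @ 18/5 + 510.638ms (6/5)
5. 2042.553ms @ 24/5 + 510.638ms (6/5)
6. 2553.191ms @ 6 + 1276.596ms (3)
7. 3829.787ms @ 9 + 1276.596ms (3)
8. 5106.383ms @ 12 + 1276.596ms (3)
9. 6382.979ms @ 15 + 255.319ms (3/5)
10. 6638.298ms @ 78/5 + 255.319ms (3/5)
11. 6893.617ms @ 81/5 + 255.319ms (3/5)
12. 7148.936ms @ 84/5 + 255.319ms (3/5)
13. 7404.255ms @ 87/5 + 255.319ms (3/5)
14. 7659.574ms @ 18 + 638.298ms (3/2)
15. 8297.872ms @ 39/2 + 638.298ms (3/2)
16. 8936.17ms @ 21 + 638.298ms (3/2)
17. 9574.468ms @ 45/2 + 638.298ms (3/2)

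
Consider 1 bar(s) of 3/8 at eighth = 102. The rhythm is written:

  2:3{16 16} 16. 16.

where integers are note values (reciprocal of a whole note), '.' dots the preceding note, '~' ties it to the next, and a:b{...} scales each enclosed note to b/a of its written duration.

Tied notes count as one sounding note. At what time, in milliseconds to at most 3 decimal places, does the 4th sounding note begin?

1. 0.0ms @ 0 + 441.176ms (3/4)
2. 441.176ms @ 3/4 + 441.176ms (3/4)
3. 882.353ms @ 3/2 + 441.176ms (3/4)
4. 1323.529ms @ 9/4 + 441.176ms (3/4)

note 4 onset = 9/4b = 1323.529ms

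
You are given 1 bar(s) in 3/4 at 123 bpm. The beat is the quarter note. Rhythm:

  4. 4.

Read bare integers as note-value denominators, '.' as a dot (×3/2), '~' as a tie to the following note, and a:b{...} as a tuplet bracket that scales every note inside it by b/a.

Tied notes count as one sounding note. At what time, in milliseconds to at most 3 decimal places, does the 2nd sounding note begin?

note 2 onset = 3/2b = 731.707ms

1. 0.0ms @ 0 + 731.707ms (3/2)
2. 731.707ms @ 3/2 + 731.707ms (3/2)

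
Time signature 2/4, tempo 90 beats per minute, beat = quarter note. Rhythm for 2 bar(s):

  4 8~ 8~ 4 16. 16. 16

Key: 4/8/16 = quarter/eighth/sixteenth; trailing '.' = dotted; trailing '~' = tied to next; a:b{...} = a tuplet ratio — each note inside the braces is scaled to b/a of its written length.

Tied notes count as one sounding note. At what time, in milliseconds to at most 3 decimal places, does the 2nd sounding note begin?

note 2 onset = 1b = 666.667ms

1. 0.0ms @ 0 + 666.667ms (1)
2. 666.667ms @ 1 + 1333.333ms (2)
3. 2000.0ms @ 3 + 250.0ms (3/8)
4. 2250.0ms @ 27/8 + 250.0ms (3/8)
5. 2500.0ms @ 15/4 + 166.667ms (1/4)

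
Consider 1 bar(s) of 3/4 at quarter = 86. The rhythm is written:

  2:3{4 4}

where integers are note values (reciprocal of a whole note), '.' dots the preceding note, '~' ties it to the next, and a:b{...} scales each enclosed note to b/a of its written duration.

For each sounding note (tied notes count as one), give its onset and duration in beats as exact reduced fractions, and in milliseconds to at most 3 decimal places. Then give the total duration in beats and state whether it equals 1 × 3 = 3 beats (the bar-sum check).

1) 0.0ms=0b +1046.512ms=3/2b
2) 1046.512ms=3/2b +1046.512ms=3/2b
Σ=3b of 3 (86bpm 3/4) — PASS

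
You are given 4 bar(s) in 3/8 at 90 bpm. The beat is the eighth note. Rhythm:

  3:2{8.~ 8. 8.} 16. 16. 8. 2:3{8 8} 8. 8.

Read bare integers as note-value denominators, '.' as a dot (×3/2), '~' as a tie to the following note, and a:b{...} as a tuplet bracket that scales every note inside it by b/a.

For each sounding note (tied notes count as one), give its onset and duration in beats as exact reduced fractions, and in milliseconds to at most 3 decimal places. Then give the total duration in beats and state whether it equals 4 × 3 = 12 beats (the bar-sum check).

1) 0.0ms=0b +1333.333ms=2b
2) 1333.333ms=2b +666.667ms=1b
3) 2000.0ms=3b +500.0ms=3/4b
4) 2500.0ms=15/4b +500.0ms=3/4b
5) 3000.0ms=9/2b +1000.0ms=3/2b
6) 4000.0ms=6b +1000.0ms=3/2b
7) 5000.0ms=15/2b +1000.0ms=3/2b
8) 6000.0ms=9b +1000.0ms=3/2b
9) 7000.0ms=21/2b +1000.0ms=3/2b
Σ=12b of 12 (90bpm 3/8) — PASS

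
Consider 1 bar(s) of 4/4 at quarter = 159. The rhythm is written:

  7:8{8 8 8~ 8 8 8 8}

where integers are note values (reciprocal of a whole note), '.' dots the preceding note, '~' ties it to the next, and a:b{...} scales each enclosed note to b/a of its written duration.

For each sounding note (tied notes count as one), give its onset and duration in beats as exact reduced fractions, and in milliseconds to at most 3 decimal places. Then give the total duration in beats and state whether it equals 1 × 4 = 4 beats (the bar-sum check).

1) 0.0ms=0b +215.633ms=4/7b
2) 215.633ms=4/7b +215.633ms=4/7b
3) 431.267ms=8/7b +431.267ms=8/7b
4) 862.534ms=16/7b +215.633ms=4/7b
5) 1078.167ms=20/7b +215.633ms=4/7b
6) 1293.801ms=24/7b +215.633ms=4/7b
Σ=4b of 4 (159bpm 4/4) — PASS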